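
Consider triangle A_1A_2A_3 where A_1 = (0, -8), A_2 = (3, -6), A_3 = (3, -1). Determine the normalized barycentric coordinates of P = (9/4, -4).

(1/4, 1/4, 1/2)

Signed area of the reference triangle: [A_1A_2A_3] = ½·(0·(-6−(-1)) + 3·(-1−(-8)) + 3·(-8−(-6))) = ½·(0 + 21 − 6) = 15/2.
[PA_2A_3] = ½·((9/4)·(-6−(-1)) + 3·(-1−(-4)) + 3·(-4−(-6))) = ½·(-45/4 + 9 + 6) = 15/8, so the A_1-coordinate is (15/8)/(15/2) = 1/4.
[A_1PA_3] = ½·(0·(-4−(-1)) + (9/4)·(-1−(-8)) + 3·(-8−(-4))) = ½·(0 + 63/4 − 12) = 15/8, so the A_2-coordinate is 1/4.
[A_1A_2P] = ½·(0·(-6−(-4)) + 3·(-4−(-8)) + (9/4)·(-8−(-6))) = ½·(0 + 12 − 9/2) = 15/4, so the A_3-coordinate is 1/2.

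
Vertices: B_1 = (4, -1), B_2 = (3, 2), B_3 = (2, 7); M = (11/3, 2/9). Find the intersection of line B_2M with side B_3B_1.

(15/4, 0)

Barycentric coordinates of M with respect to B_1B_2B_3: (7/9, 1/9, 1/9).
On side B_3B_1 the B_2-coordinate is zero; dropping M's B_2-weight 1/9 and renormalizing the remaining 1/9 : 7/9 gives weights 1/8, 7/8 on B_3, B_1.
N = (1/8)·(2, 7) + (7/8)·(4, -1) = (15/4, 0).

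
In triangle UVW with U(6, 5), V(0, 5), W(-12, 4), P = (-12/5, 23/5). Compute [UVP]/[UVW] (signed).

[UVW] = ½·(6·(5−4) + 0·(4−5) + (-12)·(5−5)) = ½·(6 + 0 + 0) = 3.
[UVP] = ½·(6·(5−(23/5)) + 0·(23/5−5) + (-12/5)·(5−5)) = ½·(12/5 + 0 + 0) = 6/5, so the ratio is (6/5)/3 = 2/5.

2/5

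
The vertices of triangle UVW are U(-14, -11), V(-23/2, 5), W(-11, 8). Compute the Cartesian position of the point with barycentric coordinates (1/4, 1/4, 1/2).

(-95/8, 5/2)

P = (1/4)·U + (1/4)·V + (1/2)·W.
x-coordinate: (1/4)·(-14) + (1/4)·(-23/2) + (1/2)·(-11) = -95/8.
y-coordinate: (1/4)·(-11) + (1/4)·5 + (1/2)·8 = 5/2.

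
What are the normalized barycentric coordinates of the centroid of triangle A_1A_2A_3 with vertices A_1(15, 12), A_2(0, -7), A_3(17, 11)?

(1/3, 1/3, 1/3)

The centroid is the average of the vertices, so each weight is 1/3.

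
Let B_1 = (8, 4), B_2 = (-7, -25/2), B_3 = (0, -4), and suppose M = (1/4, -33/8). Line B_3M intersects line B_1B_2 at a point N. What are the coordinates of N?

Barycentric coordinates of M with respect to B_1B_2B_3: (1/4, 1/4, 1/2).
On side B_1B_2 the B_3-coordinate is zero; dropping M's B_3-weight 1/2 and renormalizing the remaining 1/4 : 1/4 gives weights 1/2, 1/2 on B_1, B_2.
N = (1/2)·(8, 4) + (1/2)·(-7, -25/2) = (1/2, -17/4).

(1/2, -17/4)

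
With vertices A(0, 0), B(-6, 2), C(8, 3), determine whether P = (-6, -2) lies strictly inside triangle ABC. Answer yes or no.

no

Barycentric coordinates of P: (28/17, 1/17, -12/17).
The three coordinates are positive, positive, negative; a point is interior exactly when all three are positive.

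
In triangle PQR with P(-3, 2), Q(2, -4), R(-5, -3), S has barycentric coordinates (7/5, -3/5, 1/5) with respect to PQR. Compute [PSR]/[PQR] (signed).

-3/5

The signed ratio [PSR]/[PQR] equals the barycentric coordinate of S at vertex Q, which is -3/5.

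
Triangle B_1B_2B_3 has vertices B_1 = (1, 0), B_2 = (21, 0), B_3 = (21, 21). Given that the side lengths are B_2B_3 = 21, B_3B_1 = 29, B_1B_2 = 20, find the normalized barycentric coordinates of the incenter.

(3/10, 29/70, 2/7)

The incenter has barycentric coordinates proportional to the opposite side lengths: (21 : 29 : 20).
Normalizing by 21+29+20 = 70 gives (3/10, 29/70, 2/7).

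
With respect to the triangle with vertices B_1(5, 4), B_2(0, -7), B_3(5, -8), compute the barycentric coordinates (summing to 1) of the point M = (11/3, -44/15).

Signed area of the reference triangle: [B_1B_2B_3] = ½·(5·(-7−(-8)) + 0·(-8−4) + 5·(4−(-7))) = ½·(5 + 0 + 55) = 30.
[MB_2B_3] = ½·((11/3)·(-7−(-8)) + 0·(-8−(-44/15)) + 5·(-44/15−(-7))) = ½·(11/3 + 0 + 61/3) = 12, so the B_1-coordinate is 12/30 = 2/5.
[B_1MB_3] = ½·(5·(-44/15−(-8)) + (11/3)·(-8−4) + 5·(4−(-44/15))) = ½·(76/3 − 44 + 104/3) = 8, so the B_2-coordinate is 4/15.
[B_1B_2M] = ½·(5·(-7−(-44/15)) + 0·(-44/15−4) + (11/3)·(4−(-7))) = ½·(-61/3 + 0 + 121/3) = 10, so the B_3-coordinate is 1/3.

(2/5, 4/15, 1/3)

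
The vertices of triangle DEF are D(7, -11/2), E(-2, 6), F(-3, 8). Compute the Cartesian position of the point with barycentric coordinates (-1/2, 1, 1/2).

G = (-1/2)·D + 1·E + (1/2)·F.
x-coordinate: (-1/2)·7 + 1·(-2) + (1/2)·(-3) = -7.
y-coordinate: (-1/2)·(-11/2) + 1·6 + (1/2)·8 = 51/4.

(-7, 51/4)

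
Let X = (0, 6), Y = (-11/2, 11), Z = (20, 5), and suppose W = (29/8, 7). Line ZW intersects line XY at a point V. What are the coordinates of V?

(-11/6, 23/3)

Barycentric coordinates of W with respect to XYZ: (1/2, 1/4, 1/4).
On side XY the Z-coordinate is zero; dropping W's Z-weight 1/4 and renormalizing the remaining 1/2 : 1/4 gives weights 2/3, 1/3 on X, Y.
V = (2/3)·(0, 6) + (1/3)·(-11/2, 11) = (-11/6, 23/3).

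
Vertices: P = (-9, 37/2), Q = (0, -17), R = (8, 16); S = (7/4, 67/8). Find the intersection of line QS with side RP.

Barycentric coordinates of S with respect to PQR: (1/4, 1/4, 1/2).
On side RP the Q-coordinate is zero; dropping S's Q-weight 1/4 and renormalizing the remaining 1/2 : 1/4 gives weights 2/3, 1/3 on R, P.
T = (2/3)·(8, 16) + (1/3)·(-9, 37/2) = (7/3, 101/6).

(7/3, 101/6)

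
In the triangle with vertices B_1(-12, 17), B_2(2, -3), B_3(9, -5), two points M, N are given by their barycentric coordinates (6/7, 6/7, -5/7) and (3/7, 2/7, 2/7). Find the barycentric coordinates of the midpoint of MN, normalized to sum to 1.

Since both coordinate triples sum to 1, the midpoint's barycentrics are the componentwise average.
(6/7+3/7)/2 = 9/14; similarly 4/7 and -3/14.

(9/14, 4/7, -3/14)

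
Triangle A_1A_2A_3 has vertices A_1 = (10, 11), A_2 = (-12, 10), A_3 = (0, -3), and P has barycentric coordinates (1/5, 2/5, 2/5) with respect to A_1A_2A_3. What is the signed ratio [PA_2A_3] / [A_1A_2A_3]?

The signed ratio [PA_2A_3]/[A_1A_2A_3] equals the barycentric coordinate of P at vertex A_1, which is 1/5.

1/5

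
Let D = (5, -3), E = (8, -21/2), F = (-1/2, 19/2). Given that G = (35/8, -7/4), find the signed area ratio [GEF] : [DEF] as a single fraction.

1/2

[DEF] = ½·(5·(-21/2−(19/2)) + 8·(19/2−(-3)) + (-1/2)·(-3−(-21/2))) = ½·(-100 + 100 − 15/4) = -15/8.
[GEF] = ½·((35/8)·(-21/2−(19/2)) + 8·(19/2−(-7/4)) + (-1/2)·(-7/4−(-21/2))) = ½·(-175/2 + 90 − 35/8) = -15/16, so the ratio is (-15/16)/(-15/8) = 1/2.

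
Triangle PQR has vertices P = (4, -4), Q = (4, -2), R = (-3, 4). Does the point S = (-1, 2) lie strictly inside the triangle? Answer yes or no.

yes

Barycentric coordinates of S: (1/7, 1/7, 5/7).
The three coordinates are positive, positive, positive; a point is interior exactly when all three are positive.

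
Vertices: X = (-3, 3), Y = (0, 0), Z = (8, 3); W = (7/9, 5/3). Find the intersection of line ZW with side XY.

(-9/7, 9/7)

Barycentric coordinates of W with respect to XYZ: (1/3, 4/9, 2/9).
On side XY the Z-coordinate is zero; dropping W's Z-weight 2/9 and renormalizing the remaining 1/3 : 4/9 gives weights 3/7, 4/7 on X, Y.
V = (3/7)·(-3, 3) + (4/7)·(0, 0) = (-9/7, 9/7).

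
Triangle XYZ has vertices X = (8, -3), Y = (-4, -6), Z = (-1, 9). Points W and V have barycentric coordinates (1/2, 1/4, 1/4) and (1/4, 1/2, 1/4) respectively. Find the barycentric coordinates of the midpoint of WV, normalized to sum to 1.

(3/8, 3/8, 1/4)

Since both coordinate triples sum to 1, the midpoint's barycentrics are the componentwise average.
(1/2+1/4)/2 = 3/8; similarly 3/8 and 1/4.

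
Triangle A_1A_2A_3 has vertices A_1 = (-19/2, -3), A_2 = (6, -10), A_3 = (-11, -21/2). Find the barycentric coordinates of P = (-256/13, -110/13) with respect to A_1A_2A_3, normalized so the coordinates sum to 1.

(4/13, -7/13, 16/13)

Signed area of the reference triangle: [A_1A_2A_3] = ½·((-19/2)·(-10−(-21/2)) + 6·(-21/2−(-3)) + (-11)·(-3−(-10))) = ½·(-19/4 − 45 − 77) = -507/8.
[PA_2A_3] = ½·((-256/13)·(-10−(-21/2)) + 6·(-21/2−(-110/13)) + (-11)·(-110/13−(-10))) = ½·(-128/13 − 159/13 − 220/13) = -39/2, so the A_1-coordinate is (-39/2)/(-507/8) = 4/13.
[A_1PA_3] = ½·((-19/2)·(-110/13−(-21/2)) + (-256/13)·(-21/2−(-3)) + (-11)·(-3−(-110/13))) = ½·(-1007/52 + 1920/13 − 781/13) = 273/8, so the A_2-coordinate is -7/13.
[A_1A_2P] = ½·((-19/2)·(-10−(-110/13)) + 6·(-110/13−(-3)) + (-256/13)·(-3−(-10))) = ½·(190/13 − 426/13 − 1792/13) = -78, so the A_3-coordinate is 16/13.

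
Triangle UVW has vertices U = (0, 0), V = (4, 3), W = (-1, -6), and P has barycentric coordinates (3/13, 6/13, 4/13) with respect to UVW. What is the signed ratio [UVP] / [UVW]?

4/13

The signed ratio [UVP]/[UVW] equals the barycentric coordinate of P at vertex W, which is 4/13.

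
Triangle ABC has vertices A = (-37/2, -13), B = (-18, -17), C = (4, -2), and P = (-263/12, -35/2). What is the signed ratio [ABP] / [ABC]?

-1/6

[ABC] = ½·((-37/2)·(-17−(-2)) + (-18)·(-2−(-13)) + 4·(-13−(-17))) = ½·(555/2 − 198 + 16) = 191/4.
[ABP] = ½·((-37/2)·(-17−(-35/2)) + (-18)·(-35/2−(-13)) + (-263/12)·(-13−(-17))) = ½·(-37/4 + 81 − 263/3) = -191/24, so the ratio is (-191/24)/(191/4) = -1/6.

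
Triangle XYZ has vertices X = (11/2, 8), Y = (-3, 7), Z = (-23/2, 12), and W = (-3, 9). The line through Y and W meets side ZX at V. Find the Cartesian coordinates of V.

(-3, 10)

Barycentric coordinates of W with respect to XYZ: (1/3, 1/3, 1/3).
On side ZX the Y-coordinate is zero; dropping W's Y-weight 1/3 and renormalizing the remaining 1/3 : 1/3 gives weights 1/2, 1/2 on Z, X.
V = (1/2)·(-23/2, 12) + (1/2)·(11/2, 8) = (-3, 10).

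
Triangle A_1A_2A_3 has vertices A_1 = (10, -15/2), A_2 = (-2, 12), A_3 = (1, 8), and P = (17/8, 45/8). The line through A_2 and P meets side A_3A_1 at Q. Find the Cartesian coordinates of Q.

Barycentric coordinates of P with respect to A_1A_2A_3: (1/4, 3/8, 3/8).
On side A_3A_1 the A_2-coordinate is zero; dropping P's A_2-weight 3/8 and renormalizing the remaining 3/8 : 1/4 gives weights 3/5, 2/5 on A_3, A_1.
Q = (3/5)·(1, 8) + (2/5)·(10, -15/2) = (23/5, 9/5).

(23/5, 9/5)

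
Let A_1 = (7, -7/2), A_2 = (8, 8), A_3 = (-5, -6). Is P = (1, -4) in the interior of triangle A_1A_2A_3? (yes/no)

Barycentric coordinates of P: (116/271, 18/271, 137/271).
The three coordinates are positive, positive, positive; a point is interior exactly when all three are positive.

yes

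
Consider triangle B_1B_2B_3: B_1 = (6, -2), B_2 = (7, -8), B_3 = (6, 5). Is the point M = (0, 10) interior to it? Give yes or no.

no

Barycentric coordinates of M: (73/7, -6, -24/7).
The three coordinates are positive, negative, negative; a point is interior exactly when all three are positive.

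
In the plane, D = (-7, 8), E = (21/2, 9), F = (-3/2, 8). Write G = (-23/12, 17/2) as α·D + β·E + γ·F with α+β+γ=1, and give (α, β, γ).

Signed area of the reference triangle: [DEF] = ½·((-7)·(9−8) + (21/2)·(8−8) + (-3/2)·(8−9)) = ½·(-7 + 0 + 3/2) = -11/4.
[GEF] = ½·((-23/12)·(9−8) + (21/2)·(8−(17/2)) + (-3/2)·(17/2−9)) = ½·(-23/12 − 21/4 + 3/4) = -77/24, so the D-coordinate is (-77/24)/(-11/4) = 7/6.
[DGF] = ½·((-7)·(17/2−8) + (-23/12)·(8−8) + (-3/2)·(8−(17/2))) = ½·(-7/2 + 0 + 3/4) = -11/8, so the E-coordinate is 1/2.
[DEG] = ½·((-7)·(9−(17/2)) + (21/2)·(17/2−8) + (-23/12)·(8−9)) = ½·(-7/2 + 21/4 + 23/12) = 11/6, so the F-coordinate is -2/3.
Check: 7/6 + 1/2 − 2/3 = 1.

(7/6, 1/2, -2/3)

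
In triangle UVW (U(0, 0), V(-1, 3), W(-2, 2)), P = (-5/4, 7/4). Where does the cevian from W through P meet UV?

Barycentric coordinates of P with respect to UVW: (1/4, 1/4, 1/2).
On side UV the W-coordinate is zero; dropping P's W-weight 1/2 and renormalizing the remaining 1/4 : 1/4 gives weights 1/2, 1/2 on U, V.
Q = (1/2)·(0, 0) + (1/2)·(-1, 3) = (-1/2, 3/2).

(-1/2, 3/2)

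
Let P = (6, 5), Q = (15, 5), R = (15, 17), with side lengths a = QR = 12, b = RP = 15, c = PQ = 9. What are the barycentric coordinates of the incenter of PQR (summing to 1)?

The incenter has barycentric coordinates proportional to the opposite side lengths: (12 : 15 : 9).
Normalizing by 12+15+9 = 36 gives (1/3, 5/12, 1/4).

(1/3, 5/12, 1/4)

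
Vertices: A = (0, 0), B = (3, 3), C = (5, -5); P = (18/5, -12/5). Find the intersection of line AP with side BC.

(9/2, -3)

Barycentric coordinates of P with respect to ABC: (1/5, 1/5, 3/5).
On side BC the A-coordinate is zero; dropping P's A-weight 1/5 and renormalizing the remaining 1/5 : 3/5 gives weights 1/4, 3/4 on B, C.
Q = (1/4)·(3, 3) + (3/4)·(5, -5) = (9/2, -3).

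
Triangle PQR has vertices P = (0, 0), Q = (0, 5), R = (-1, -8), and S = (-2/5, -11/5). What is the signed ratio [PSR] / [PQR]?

1/5

[PQR] = ½·(0·(5−(-8)) + 0·(-8−0) + (-1)·(0−5)) = ½·(0 + 0 + 5) = 5/2.
[PSR] = ½·(0·(-11/5−(-8)) + (-2/5)·(-8−0) + (-1)·(0−(-11/5))) = ½·(0 + 16/5 − 11/5) = 1/2, so the ratio is (1/2)/(5/2) = 1/5.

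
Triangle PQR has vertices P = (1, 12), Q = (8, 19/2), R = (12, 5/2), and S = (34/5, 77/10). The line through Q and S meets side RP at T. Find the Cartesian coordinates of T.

(13/2, 29/4)

Barycentric coordinates of S with respect to PQR: (2/5, 1/5, 2/5).
On side RP the Q-coordinate is zero; dropping S's Q-weight 1/5 and renormalizing the remaining 2/5 : 2/5 gives weights 1/2, 1/2 on R, P.
T = (1/2)·(12, 5/2) + (1/2)·(1, 12) = (13/2, 29/4).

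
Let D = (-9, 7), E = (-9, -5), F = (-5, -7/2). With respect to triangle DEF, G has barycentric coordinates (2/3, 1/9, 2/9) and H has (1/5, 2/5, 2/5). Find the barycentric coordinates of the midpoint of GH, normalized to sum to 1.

Since both coordinate triples sum to 1, the midpoint's barycentrics are the componentwise average.
(2/3+1/5)/2 = 13/30; similarly 23/90 and 14/45.

(13/30, 23/90, 14/45)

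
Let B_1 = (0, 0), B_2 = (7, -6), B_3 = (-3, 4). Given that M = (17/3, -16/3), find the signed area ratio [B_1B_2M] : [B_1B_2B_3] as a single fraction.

[B_1B_2B_3] = ½·(0·(-6−4) + 7·(4−0) + (-3)·(0−(-6))) = ½·(0 + 28 − 18) = 5.
[B_1B_2M] = ½·(0·(-6−(-16/3)) + 7·(-16/3−0) + (17/3)·(0−(-6))) = ½·(0 − 112/3 + 34) = -5/3, so the ratio is (-5/3)/5 = -1/3.

-1/3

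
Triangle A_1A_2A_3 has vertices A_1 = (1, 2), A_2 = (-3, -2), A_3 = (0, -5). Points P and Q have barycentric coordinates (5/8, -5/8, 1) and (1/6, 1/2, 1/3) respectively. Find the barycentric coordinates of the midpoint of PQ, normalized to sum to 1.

Since both coordinate triples sum to 1, the midpoint's barycentrics are the componentwise average.
(5/8+1/6)/2 = 19/48; similarly -1/16 and 2/3.

(19/48, -1/16, 2/3)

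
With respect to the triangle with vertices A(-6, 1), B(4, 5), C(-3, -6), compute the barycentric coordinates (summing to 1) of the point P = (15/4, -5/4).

Signed area of the reference triangle: [ABC] = ½·((-6)·(5−(-6)) + 4·(-6−1) + (-3)·(1−5)) = ½·(-66 − 28 + 12) = -41.
[PBC] = ½·((15/4)·(5−(-6)) + 4·(-6−(-5/4)) + (-3)·(-5/4−5)) = ½·(165/4 − 19 + 75/4) = 41/2, so the A-coordinate is (41/2)/(-41) = -1/2.
[APC] = ½·((-6)·(-5/4−(-6)) + (15/4)·(-6−1) + (-3)·(1−(-5/4))) = ½·(-57/2 − 105/4 − 27/4) = -123/4, so the B-coordinate is 3/4.
[ABP] = ½·((-6)·(5−(-5/4)) + 4·(-5/4−1) + (15/4)·(1−5)) = ½·(-75/2 − 9 − 15) = -123/4, so the C-coordinate is 3/4.
Check: -1/2 + 3/4 + 3/4 = 1.

(-1/2, 3/4, 3/4)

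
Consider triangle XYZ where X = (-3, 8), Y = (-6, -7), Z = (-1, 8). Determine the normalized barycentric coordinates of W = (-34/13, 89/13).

Signed area of the reference triangle: [XYZ] = ½·((-3)·(-7−8) + (-6)·(8−8) + (-1)·(8−(-7))) = ½·(45 + 0 − 15) = 15.
[WYZ] = ½·((-34/13)·(-7−8) + (-6)·(8−(89/13)) + (-1)·(89/13−(-7))) = ½·(510/13 − 90/13 − 180/13) = 120/13, so the X-coordinate is (120/13)/15 = 8/13.
[XWZ] = ½·((-3)·(89/13−8) + (-34/13)·(8−8) + (-1)·(8−(89/13))) = ½·(45/13 + 0 − 15/13) = 15/13, so the Y-coordinate is 1/13.
[XYW] = ½·((-3)·(-7−(89/13)) + (-6)·(89/13−8) + (-34/13)·(8−(-7))) = ½·(540/13 + 90/13 − 510/13) = 60/13, so the Z-coordinate is 4/13.

(8/13, 1/13, 4/13)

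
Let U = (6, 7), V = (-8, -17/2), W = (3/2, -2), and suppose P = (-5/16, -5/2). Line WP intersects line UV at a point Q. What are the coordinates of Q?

Barycentric coordinates of P with respect to UVW: (1/8, 1/4, 5/8).
On side UV the W-coordinate is zero; dropping P's W-weight 5/8 and renormalizing the remaining 1/8 : 1/4 gives weights 1/3, 2/3 on U, V.
Q = (1/3)·(6, 7) + (2/3)·(-8, -17/2) = (-10/3, -10/3).

(-10/3, -10/3)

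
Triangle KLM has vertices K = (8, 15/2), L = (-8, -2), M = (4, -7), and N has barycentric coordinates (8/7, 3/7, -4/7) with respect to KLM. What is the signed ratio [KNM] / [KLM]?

3/7

The signed ratio [KNM]/[KLM] equals the barycentric coordinate of N at vertex L, which is 3/7.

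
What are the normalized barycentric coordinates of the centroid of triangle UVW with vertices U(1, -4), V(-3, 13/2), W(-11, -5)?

The centroid is the average of the vertices, so each weight is 1/3.

(1/3, 1/3, 1/3)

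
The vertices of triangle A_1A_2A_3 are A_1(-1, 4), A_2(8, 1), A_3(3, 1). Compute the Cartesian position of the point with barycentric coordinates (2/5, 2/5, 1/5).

(17/5, 11/5)

P = (2/5)·A_1 + (2/5)·A_2 + (1/5)·A_3.
x-coordinate: (2/5)·(-1) + (2/5)·8 + (1/5)·3 = 17/5.
y-coordinate: (2/5)·4 + (2/5)·1 + (1/5)·1 = 11/5.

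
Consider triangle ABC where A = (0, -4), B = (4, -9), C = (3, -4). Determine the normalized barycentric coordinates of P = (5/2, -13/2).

(1/3, 1/2, 1/6)

Signed area of the reference triangle: [ABC] = ½·(0·(-9−(-4)) + 4·(-4−(-4)) + 3·(-4−(-9))) = ½·(0 + 0 + 15) = 15/2.
[PBC] = ½·((5/2)·(-9−(-4)) + 4·(-4−(-13/2)) + 3·(-13/2−(-9))) = ½·(-25/2 + 10 + 15/2) = 5/2, so the A-coordinate is (5/2)/(15/2) = 1/3.
[APC] = ½·(0·(-13/2−(-4)) + (5/2)·(-4−(-4)) + 3·(-4−(-13/2))) = ½·(0 + 0 + 15/2) = 15/4, so the B-coordinate is 1/2.
[ABP] = ½·(0·(-9−(-13/2)) + 4·(-13/2−(-4)) + (5/2)·(-4−(-9))) = ½·(0 − 10 + 25/2) = 5/4, so the C-coordinate is 1/6.
Check: 1/3 + 1/2 + 1/6 = 1.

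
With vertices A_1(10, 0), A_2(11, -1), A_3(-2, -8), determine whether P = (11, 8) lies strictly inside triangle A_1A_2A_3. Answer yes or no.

Barycentric coordinates of P: (117/20, -22/5, -9/20).
The three coordinates are positive, negative, negative; a point is interior exactly when all three are positive.

no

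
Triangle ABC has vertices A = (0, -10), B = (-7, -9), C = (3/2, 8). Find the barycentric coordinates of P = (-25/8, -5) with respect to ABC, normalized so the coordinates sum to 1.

(1/4, 1/2, 1/4)

Signed area of the reference triangle: [ABC] = ½·(0·(-9−8) + (-7)·(8−(-10)) + (3/2)·(-10−(-9))) = ½·(0 − 126 − 3/2) = -255/4.
[PBC] = ½·((-25/8)·(-9−8) + (-7)·(8−(-5)) + (3/2)·(-5−(-9))) = ½·(425/8 − 91 + 6) = -255/16, so the A-coordinate is (-255/16)/(-255/4) = 1/4.
[APC] = ½·(0·(-5−8) + (-25/8)·(8−(-10)) + (3/2)·(-10−(-5))) = ½·(0 − 225/4 − 15/2) = -255/8, so the B-coordinate is 1/2.
[ABP] = ½·(0·(-9−(-5)) + (-7)·(-5−(-10)) + (-25/8)·(-10−(-9))) = ½·(0 − 35 + 25/8) = -255/16, so the C-coordinate is 1/4.
Check: 1/4 + 1/2 + 1/4 = 1.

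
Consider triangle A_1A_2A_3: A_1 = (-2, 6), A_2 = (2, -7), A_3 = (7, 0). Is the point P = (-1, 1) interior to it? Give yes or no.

Barycentric coordinates of P: (61/93, 13/31, -7/93).
The three coordinates are positive, positive, negative; a point is interior exactly when all three are positive.

no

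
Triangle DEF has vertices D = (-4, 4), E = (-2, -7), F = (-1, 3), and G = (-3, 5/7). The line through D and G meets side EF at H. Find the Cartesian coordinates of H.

Barycentric coordinates of G with respect to DEF: (4/7, 2/7, 1/7).
On side EF the D-coordinate is zero; dropping G's D-weight 4/7 and renormalizing the remaining 2/7 : 1/7 gives weights 2/3, 1/3 on E, F.
H = (2/3)·(-2, -7) + (1/3)·(-1, 3) = (-5/3, -11/3).

(-5/3, -11/3)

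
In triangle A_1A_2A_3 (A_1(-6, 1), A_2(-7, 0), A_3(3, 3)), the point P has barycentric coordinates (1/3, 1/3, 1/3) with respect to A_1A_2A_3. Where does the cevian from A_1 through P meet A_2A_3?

Line A_1P meets A_2A_3 where the A_1-coordinate vanishes; zeroing P's A_1-weight and renormalizing leaves A_2, A_3-weights 1/3 : 1/3 → (1/2, 1/2).
So Q = (1/2)·A_2 + (1/2)·A_3 = (-2, 3/2).

(-2, 3/2)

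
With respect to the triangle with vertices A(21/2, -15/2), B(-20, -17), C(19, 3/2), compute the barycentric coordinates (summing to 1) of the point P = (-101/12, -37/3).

(1/6, 2/3, 1/6)

Signed area of the reference triangle: [ABC] = ½·((21/2)·(-17−(3/2)) + (-20)·(3/2−(-15/2)) + 19·(-15/2−(-17))) = ½·(-777/4 − 180 + 361/2) = -775/8.
[PBC] = ½·((-101/12)·(-17−(3/2)) + (-20)·(3/2−(-37/3)) + 19·(-37/3−(-17))) = ½·(3737/24 − 830/3 + 266/3) = -775/48, so the A-coordinate is (-775/48)/(-775/8) = 1/6.
[APC] = ½·((21/2)·(-37/3−(3/2)) + (-101/12)·(3/2−(-15/2)) + 19·(-15/2−(-37/3))) = ½·(-581/4 − 303/4 + 551/6) = -775/12, so the B-coordinate is 2/3.
[ABP] = ½·((21/2)·(-17−(-37/3)) + (-20)·(-37/3−(-15/2)) + (-101/12)·(-15/2−(-17))) = ½·(-49 + 290/3 − 1919/24) = -775/48, so the C-coordinate is 1/6.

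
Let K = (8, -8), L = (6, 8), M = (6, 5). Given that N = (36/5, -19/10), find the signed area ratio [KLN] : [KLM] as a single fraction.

1/10

[KLM] = ½·(8·(8−5) + 6·(5−(-8)) + 6·(-8−8)) = ½·(24 + 78 − 96) = 3.
[KLN] = ½·(8·(8−(-19/10)) + 6·(-19/10−(-8)) + (36/5)·(-8−8)) = ½·(396/5 + 183/5 − 576/5) = 3/10, so the ratio is (3/10)/3 = 1/10.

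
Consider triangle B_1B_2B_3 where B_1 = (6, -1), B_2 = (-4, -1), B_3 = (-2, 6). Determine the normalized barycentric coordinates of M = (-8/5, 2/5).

Signed area of the reference triangle: [B_1B_2B_3] = ½·(6·(-1−6) + (-4)·(6−(-1)) + (-2)·(-1−(-1))) = ½·(-42 − 28 + 0) = -35.
[MB_2B_3] = ½·((-8/5)·(-1−6) + (-4)·(6−(2/5)) + (-2)·(2/5−(-1))) = ½·(56/5 − 112/5 − 14/5) = -7, so the B_1-coordinate is (-7)/(-35) = 1/5.
[B_1MB_3] = ½·(6·(2/5−6) + (-8/5)·(6−(-1)) + (-2)·(-1−(2/5))) = ½·(-168/5 − 56/5 + 14/5) = -21, so the B_2-coordinate is 3/5.
[B_1B_2M] = ½·(6·(-1−(2/5)) + (-4)·(2/5−(-1)) + (-8/5)·(-1−(-1))) = ½·(-42/5 − 28/5 + 0) = -7, so the B_3-coordinate is 1/5.
Check: 1/5 + 3/5 + 1/5 = 1.

(1/5, 3/5, 1/5)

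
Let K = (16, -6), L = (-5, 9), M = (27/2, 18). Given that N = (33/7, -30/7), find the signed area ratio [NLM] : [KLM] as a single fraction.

[KLM] = ½·(16·(9−18) + (-5)·(18−(-6)) + (27/2)·(-6−9)) = ½·(-144 − 120 − 405/2) = -933/4.
[NLM] = ½·((33/7)·(9−18) + (-5)·(18−(-30/7)) + (27/2)·(-30/7−9)) = ½·(-297/7 − 780/7 − 2511/14) = -4665/28, so the ratio is (-4665/28)/(-933/4) = 5/7.

5/7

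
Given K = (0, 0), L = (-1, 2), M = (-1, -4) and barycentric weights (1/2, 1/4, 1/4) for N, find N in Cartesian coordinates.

(-1/2, -1/2)

N = (1/2)·K + (1/4)·L + (1/4)·M.
x-coordinate: (1/2)·0 + (1/4)·(-1) + (1/4)·(-1) = -1/2.
y-coordinate: (1/2)·0 + (1/4)·2 + (1/4)·(-4) = -1/2.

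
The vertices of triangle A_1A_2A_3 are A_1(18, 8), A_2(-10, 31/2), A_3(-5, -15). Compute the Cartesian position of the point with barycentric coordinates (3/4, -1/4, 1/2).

P = (3/4)·A_1 + (-1/4)·A_2 + (1/2)·A_3.
x-coordinate: (3/4)·18 + (-1/4)·(-10) + (1/2)·(-5) = 27/2.
y-coordinate: (3/4)·8 + (-1/4)·(31/2) + (1/2)·(-15) = -43/8.

(27/2, -43/8)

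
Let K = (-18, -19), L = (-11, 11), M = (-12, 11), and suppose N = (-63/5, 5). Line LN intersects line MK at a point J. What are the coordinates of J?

(-15, -4)

Barycentric coordinates of N with respect to KLM: (1/5, 3/5, 1/5).
On side MK the L-coordinate is zero; dropping N's L-weight 3/5 and renormalizing the remaining 1/5 : 1/5 gives weights 1/2, 1/2 on M, K.
J = (1/2)·(-12, 11) + (1/2)·(-18, -19) = (-15, -4).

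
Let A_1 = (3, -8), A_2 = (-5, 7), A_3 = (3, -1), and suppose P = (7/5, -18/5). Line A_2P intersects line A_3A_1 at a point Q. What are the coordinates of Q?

(3, -25/4)

Barycentric coordinates of P with respect to A_1A_2A_3: (3/5, 1/5, 1/5).
On side A_3A_1 the A_2-coordinate is zero; dropping P's A_2-weight 1/5 and renormalizing the remaining 1/5 : 3/5 gives weights 1/4, 3/4 on A_3, A_1.
Q = (1/4)·(3, -1) + (3/4)·(3, -8) = (3, -25/4).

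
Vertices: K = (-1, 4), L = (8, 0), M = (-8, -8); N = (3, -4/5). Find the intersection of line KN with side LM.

(4, -2)

Barycentric coordinates of N with respect to KLM: (1/5, 3/5, 1/5).
On side LM the K-coordinate is zero; dropping N's K-weight 1/5 and renormalizing the remaining 3/5 : 1/5 gives weights 3/4, 1/4 on L, M.
J = (3/4)·(8, 0) + (1/4)·(-8, -8) = (4, -2).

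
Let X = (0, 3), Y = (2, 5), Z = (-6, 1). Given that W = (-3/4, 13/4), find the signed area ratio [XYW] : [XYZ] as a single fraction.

[XYZ] = ½·(0·(5−1) + 2·(1−3) + (-6)·(3−5)) = ½·(0 − 4 + 12) = 4.
[XYW] = ½·(0·(5−(13/4)) + 2·(13/4−3) + (-3/4)·(3−5)) = ½·(0 + 1/2 + 3/2) = 1, so the ratio is 1/4 = 1/4.

1/4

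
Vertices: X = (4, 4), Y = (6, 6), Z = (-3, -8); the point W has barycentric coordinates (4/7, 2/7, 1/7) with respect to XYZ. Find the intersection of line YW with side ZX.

(13/5, 8/5)

Line YW meets ZX where the Y-coordinate vanishes; zeroing W's Y-weight and renormalizing leaves Z, X-weights 1/7 : 4/7 → (1/5, 4/5).
So V = (1/5)·Z + (4/5)·X = (13/5, 8/5).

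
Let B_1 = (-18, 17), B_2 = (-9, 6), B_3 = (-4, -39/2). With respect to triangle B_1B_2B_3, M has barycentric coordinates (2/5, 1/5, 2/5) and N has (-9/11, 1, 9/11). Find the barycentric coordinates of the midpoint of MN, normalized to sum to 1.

(-23/110, 3/5, 67/110)

Since both coordinate triples sum to 1, the midpoint's barycentrics are the componentwise average.
(2/5+-9/11)/2 = -23/110; similarly 3/5 and 67/110.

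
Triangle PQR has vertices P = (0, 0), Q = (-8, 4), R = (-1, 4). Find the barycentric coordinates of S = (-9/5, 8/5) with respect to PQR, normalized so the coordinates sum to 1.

(3/5, 1/5, 1/5)

Signed area of the reference triangle: [PQR] = ½·(0·(4−4) + (-8)·(4−0) + (-1)·(0−4)) = ½·(0 − 32 + 4) = -14.
[SQR] = ½·((-9/5)·(4−4) + (-8)·(4−(8/5)) + (-1)·(8/5−4)) = ½·(0 − 96/5 + 12/5) = -42/5, so the P-coordinate is (-42/5)/(-14) = 3/5.
[PSR] = ½·(0·(8/5−4) + (-9/5)·(4−0) + (-1)·(0−(8/5))) = ½·(0 − 36/5 + 8/5) = -14/5, so the Q-coordinate is 1/5.
[PQS] = ½·(0·(4−(8/5)) + (-8)·(8/5−0) + (-9/5)·(0−4)) = ½·(0 − 64/5 + 36/5) = -14/5, so the R-coordinate is 1/5.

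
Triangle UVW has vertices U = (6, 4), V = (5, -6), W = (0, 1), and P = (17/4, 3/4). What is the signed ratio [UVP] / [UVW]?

[UVW] = ½·(6·(-6−1) + 5·(1−4) + 0·(4−(-6))) = ½·(-42 − 15 + 0) = -57/2.
[UVP] = ½·(6·(-6−(3/4)) + 5·(3/4−4) + (17/4)·(4−(-6))) = ½·(-81/2 − 65/4 + 85/2) = -57/8, so the ratio is (-57/8)/(-57/2) = 1/4.

1/4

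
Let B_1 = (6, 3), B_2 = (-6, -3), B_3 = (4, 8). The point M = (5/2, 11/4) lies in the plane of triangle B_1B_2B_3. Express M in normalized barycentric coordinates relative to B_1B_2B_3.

Signed area of the reference triangle: [B_1B_2B_3] = ½·(6·(-3−8) + (-6)·(8−3) + 4·(3−(-3))) = ½·(-66 − 30 + 24) = -36.
[MB_2B_3] = ½·((5/2)·(-3−8) + (-6)·(8−(11/4)) + 4·(11/4−(-3))) = ½·(-55/2 − 63/2 + 23) = -18, so the B_1-coordinate is (-18)/(-36) = 1/2.
[B_1MB_3] = ½·(6·(11/4−8) + (5/2)·(8−3) + 4·(3−(11/4))) = ½·(-63/2 + 25/2 + 1) = -9, so the B_2-coordinate is 1/4.
[B_1B_2M] = ½·(6·(-3−(11/4)) + (-6)·(11/4−3) + (5/2)·(3−(-3))) = ½·(-69/2 + 3/2 + 15) = -9, so the B_3-coordinate is 1/4.

(1/2, 1/4, 1/4)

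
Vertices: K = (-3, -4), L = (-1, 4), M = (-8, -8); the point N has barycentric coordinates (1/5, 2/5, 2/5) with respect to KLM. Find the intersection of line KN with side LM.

Line KN meets LM where the K-coordinate vanishes; zeroing N's K-weight and renormalizing leaves L, M-weights 2/5 : 2/5 → (1/2, 1/2).
So J = (1/2)·L + (1/2)·M = (-9/2, -2).

(-9/2, -2)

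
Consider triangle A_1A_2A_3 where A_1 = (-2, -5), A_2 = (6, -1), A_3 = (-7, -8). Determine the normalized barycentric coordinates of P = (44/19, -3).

Signed area of the reference triangle: [A_1A_2A_3] = ½·((-2)·(-1−(-8)) + 6·(-8−(-5)) + (-7)·(-5−(-1))) = ½·(-14 − 18 + 28) = -2.
[PA_2A_3] = ½·((44/19)·(-1−(-8)) + 6·(-8−(-3)) + (-7)·(-3−(-1))) = ½·(308/19 − 30 + 14) = 2/19, so the A_1-coordinate is (2/19)/(-2) = -1/19.
[A_1PA_3] = ½·((-2)·(-3−(-8)) + (44/19)·(-8−(-5)) + (-7)·(-5−(-3))) = ½·(-10 − 132/19 + 14) = -28/19, so the A_2-coordinate is 14/19.
[A_1A_2P] = ½·((-2)·(-1−(-3)) + 6·(-3−(-5)) + (44/19)·(-5−(-1))) = ½·(-4 + 12 − 176/19) = -12/19, so the A_3-coordinate is 6/19.
Check: -1/19 + 14/19 + 6/19 = 1.

(-1/19, 14/19, 6/19)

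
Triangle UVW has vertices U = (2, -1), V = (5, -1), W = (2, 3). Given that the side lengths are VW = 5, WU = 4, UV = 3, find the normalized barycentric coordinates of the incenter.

(5/12, 1/3, 1/4)

The incenter has barycentric coordinates proportional to the opposite side lengths: (5 : 4 : 3).
Normalizing by 5+4+3 = 12 gives (5/12, 1/3, 1/4).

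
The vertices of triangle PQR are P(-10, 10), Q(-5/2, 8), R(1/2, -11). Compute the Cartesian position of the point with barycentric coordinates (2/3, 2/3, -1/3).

(-17/2, 47/3)

S = (2/3)·P + (2/3)·Q + (-1/3)·R.
x-coordinate: (2/3)·(-10) + (2/3)·(-5/2) + (-1/3)·(1/2) = -17/2.
y-coordinate: (2/3)·10 + (2/3)·8 + (-1/3)·(-11) = 47/3.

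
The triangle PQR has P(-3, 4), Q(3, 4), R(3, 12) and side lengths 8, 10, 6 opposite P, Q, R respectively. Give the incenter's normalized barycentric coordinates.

The incenter has barycentric coordinates proportional to the opposite side lengths: (8 : 10 : 6).
Normalizing by 8+10+6 = 24 gives (1/3, 5/12, 1/4).

(1/3, 5/12, 1/4)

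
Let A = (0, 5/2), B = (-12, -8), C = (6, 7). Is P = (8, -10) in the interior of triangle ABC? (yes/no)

no

Barycentric coordinates of P: (-112/3, 37/3, 26).
The three coordinates are negative, positive, positive; a point is interior exactly when all three are positive.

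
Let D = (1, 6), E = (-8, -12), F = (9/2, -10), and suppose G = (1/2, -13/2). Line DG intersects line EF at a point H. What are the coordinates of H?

Barycentric coordinates of G with respect to DEF: (1/4, 1/4, 1/2).
On side EF the D-coordinate is zero; dropping G's D-weight 1/4 and renormalizing the remaining 1/4 : 1/2 gives weights 1/3, 2/3 on E, F.
H = (1/3)·(-8, -12) + (2/3)·(9/2, -10) = (1/3, -32/3).

(1/3, -32/3)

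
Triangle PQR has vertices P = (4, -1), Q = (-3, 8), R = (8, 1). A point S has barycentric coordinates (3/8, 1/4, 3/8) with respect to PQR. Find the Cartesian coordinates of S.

(15/4, 2)

S = (3/8)·P + (1/4)·Q + (3/8)·R.
x-coordinate: (3/8)·4 + (1/4)·(-3) + (3/8)·8 = 15/4.
y-coordinate: (3/8)·(-1) + (1/4)·8 + (3/8)·1 = 2.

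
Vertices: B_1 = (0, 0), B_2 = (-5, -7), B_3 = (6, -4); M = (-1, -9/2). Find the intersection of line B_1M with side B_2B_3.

(-4/3, -6)

Barycentric coordinates of M with respect to B_1B_2B_3: (1/4, 1/2, 1/4).
On side B_2B_3 the B_1-coordinate is zero; dropping M's B_1-weight 1/4 and renormalizing the remaining 1/2 : 1/4 gives weights 2/3, 1/3 on B_2, B_3.
N = (2/3)·(-5, -7) + (1/3)·(6, -4) = (-4/3, -6).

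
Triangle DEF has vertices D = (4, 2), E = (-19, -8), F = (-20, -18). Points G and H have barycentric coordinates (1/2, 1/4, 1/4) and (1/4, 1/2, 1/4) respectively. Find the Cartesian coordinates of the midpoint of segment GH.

(-85/8, -27/4)

Barycentric coordinates of the midpoint are the average: (3/8, 3/8, 1/4).
Converting: (3/8)·D + (3/8)·E + (1/4)·F = (-85/8, -27/4).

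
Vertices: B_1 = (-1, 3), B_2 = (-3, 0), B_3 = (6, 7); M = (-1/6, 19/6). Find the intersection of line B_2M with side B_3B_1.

Barycentric coordinates of M with respect to B_1B_2B_3: (2/3, 1/6, 1/6).
On side B_3B_1 the B_2-coordinate is zero; dropping M's B_2-weight 1/6 and renormalizing the remaining 1/6 : 2/3 gives weights 1/5, 4/5 on B_3, B_1.
N = (1/5)·(6, 7) + (4/5)·(-1, 3) = (2/5, 19/5).

(2/5, 19/5)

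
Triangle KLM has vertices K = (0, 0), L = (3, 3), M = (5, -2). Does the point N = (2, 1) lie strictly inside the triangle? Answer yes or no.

yes

Barycentric coordinates of N: (3/7, 3/7, 1/7).
The three coordinates are positive, positive, positive; a point is interior exactly when all three are positive.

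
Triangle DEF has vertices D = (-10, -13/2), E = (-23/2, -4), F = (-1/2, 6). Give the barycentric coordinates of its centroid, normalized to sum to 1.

The centroid is the average of the vertices, so each weight is 1/3.

(1/3, 1/3, 1/3)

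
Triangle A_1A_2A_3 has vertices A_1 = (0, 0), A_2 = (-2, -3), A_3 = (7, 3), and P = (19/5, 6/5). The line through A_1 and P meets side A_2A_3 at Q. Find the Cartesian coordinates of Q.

(19/4, 3/2)

Barycentric coordinates of P with respect to A_1A_2A_3: (1/5, 1/5, 3/5).
On side A_2A_3 the A_1-coordinate is zero; dropping P's A_1-weight 1/5 and renormalizing the remaining 1/5 : 3/5 gives weights 1/4, 3/4 on A_2, A_3.
Q = (1/4)·(-2, -3) + (3/4)·(7, 3) = (19/4, 3/2).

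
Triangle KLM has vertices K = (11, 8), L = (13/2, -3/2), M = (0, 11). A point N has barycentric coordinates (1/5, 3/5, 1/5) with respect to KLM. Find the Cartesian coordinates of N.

(61/10, 29/10)

N = (1/5)·K + (3/5)·L + (1/5)·M.
x-coordinate: (1/5)·11 + (3/5)·(13/2) + (1/5)·0 = 61/10.
y-coordinate: (1/5)·8 + (3/5)·(-3/2) + (1/5)·11 = 29/10.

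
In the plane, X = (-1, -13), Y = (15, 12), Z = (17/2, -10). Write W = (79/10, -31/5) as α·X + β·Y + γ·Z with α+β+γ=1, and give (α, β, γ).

(1/5, 1/5, 3/5)

Signed area of the reference triangle: [XYZ] = ½·((-1)·(12−(-10)) + 15·(-10−(-13)) + (17/2)·(-13−12)) = ½·(-22 + 45 − 425/2) = -379/4.
[WYZ] = ½·((79/10)·(12−(-10)) + 15·(-10−(-31/5)) + (17/2)·(-31/5−12)) = ½·(869/5 − 57 − 1547/10) = -379/20, so the X-coordinate is (-379/20)/(-379/4) = 1/5.
[XWZ] = ½·((-1)·(-31/5−(-10)) + (79/10)·(-10−(-13)) + (17/2)·(-13−(-31/5))) = ½·(-19/5 + 237/10 − 289/5) = -379/20, so the Y-coordinate is 1/5.
[XYW] = ½·((-1)·(12−(-31/5)) + 15·(-31/5−(-13)) + (79/10)·(-13−12)) = ½·(-91/5 + 102 − 395/2) = -1137/20, so the Z-coordinate is 3/5.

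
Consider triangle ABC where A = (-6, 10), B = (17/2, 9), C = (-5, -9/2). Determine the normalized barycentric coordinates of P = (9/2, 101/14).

Signed area of the reference triangle: [ABC] = ½·((-6)·(9−(-9/2)) + (17/2)·(-9/2−10) + (-5)·(10−9)) = ½·(-81 − 493/4 − 5) = -837/8.
[PBC] = ½·((9/2)·(9−(-9/2)) + (17/2)·(-9/2−(101/14)) + (-5)·(101/14−9)) = ½·(243/4 − 697/7 + 125/14) = -837/56, so the A-coordinate is (-837/56)/(-837/8) = 1/7.
[APC] = ½·((-6)·(101/14−(-9/2)) + (9/2)·(-9/2−10) + (-5)·(10−(101/14))) = ½·(-492/7 − 261/4 − 195/14) = -4185/56, so the B-coordinate is 5/7.
[ABP] = ½·((-6)·(9−(101/14)) + (17/2)·(101/14−10) + (9/2)·(10−9)) = ½·(-75/7 − 663/28 + 9/2) = -837/56, so the C-coordinate is 1/7.
Check: 1/7 + 5/7 + 1/7 = 1.

(1/7, 5/7, 1/7)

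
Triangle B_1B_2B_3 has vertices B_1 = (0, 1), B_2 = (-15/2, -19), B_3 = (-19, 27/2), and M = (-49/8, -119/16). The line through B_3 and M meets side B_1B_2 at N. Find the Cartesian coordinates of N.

(-30/7, -73/7)

Barycentric coordinates of M with respect to B_1B_2B_3: (3/8, 1/2, 1/8).
On side B_1B_2 the B_3-coordinate is zero; dropping M's B_3-weight 1/8 and renormalizing the remaining 3/8 : 1/2 gives weights 3/7, 4/7 on B_1, B_2.
N = (3/7)·(0, 1) + (4/7)·(-15/2, -19) = (-30/7, -73/7).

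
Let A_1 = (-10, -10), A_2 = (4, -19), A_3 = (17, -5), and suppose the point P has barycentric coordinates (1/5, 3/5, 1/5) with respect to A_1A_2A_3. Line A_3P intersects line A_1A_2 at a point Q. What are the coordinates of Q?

Line A_3P meets A_1A_2 where the A_3-coordinate vanishes; zeroing P's A_3-weight and renormalizing leaves A_1, A_2-weights 1/5 : 3/5 → (1/4, 3/4).
So Q = (1/4)·A_1 + (3/4)·A_2 = (1/2, -67/4).

(1/2, -67/4)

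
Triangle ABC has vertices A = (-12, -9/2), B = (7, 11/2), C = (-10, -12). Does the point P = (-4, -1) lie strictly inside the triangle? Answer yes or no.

Barycentric coordinates of P: (164/325, 134/325, 27/325).
The three coordinates are positive, positive, positive; a point is interior exactly when all three are positive.

yes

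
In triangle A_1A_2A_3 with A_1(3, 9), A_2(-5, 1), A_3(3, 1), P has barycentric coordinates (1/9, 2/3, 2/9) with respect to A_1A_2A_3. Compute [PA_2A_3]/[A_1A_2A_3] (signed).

The signed ratio [PA_2A_3]/[A_1A_2A_3] equals the barycentric coordinate of P at vertex A_1, which is 1/9.

1/9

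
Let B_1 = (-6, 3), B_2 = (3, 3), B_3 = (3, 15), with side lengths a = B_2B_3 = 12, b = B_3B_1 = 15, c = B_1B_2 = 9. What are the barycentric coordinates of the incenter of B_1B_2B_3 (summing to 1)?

(1/3, 5/12, 1/4)

The incenter has barycentric coordinates proportional to the opposite side lengths: (12 : 15 : 9).
Normalizing by 12+15+9 = 36 gives (1/3, 5/12, 1/4).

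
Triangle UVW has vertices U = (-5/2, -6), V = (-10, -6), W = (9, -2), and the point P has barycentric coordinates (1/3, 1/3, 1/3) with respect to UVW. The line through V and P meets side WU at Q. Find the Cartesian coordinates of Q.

Line VP meets WU where the V-coordinate vanishes; zeroing P's V-weight and renormalizing leaves W, U-weights 1/3 : 1/3 → (1/2, 1/2).
So Q = (1/2)·W + (1/2)·U = (13/4, -4).

(13/4, -4)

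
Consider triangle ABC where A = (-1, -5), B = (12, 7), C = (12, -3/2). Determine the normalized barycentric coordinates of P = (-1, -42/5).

(1, -2/5, 2/5)

Signed area of the reference triangle: [ABC] = ½·((-1)·(7−(-3/2)) + 12·(-3/2−(-5)) + 12·(-5−7)) = ½·(-17/2 + 42 − 144) = -221/4.
[PBC] = ½·((-1)·(7−(-3/2)) + 12·(-3/2−(-42/5)) + 12·(-42/5−7)) = ½·(-17/2 + 414/5 − 924/5) = -221/4, so the A-coordinate is (-221/4)/(-221/4) = 1.
[APC] = ½·((-1)·(-42/5−(-3/2)) + (-1)·(-3/2−(-5)) + 12·(-5−(-42/5))) = ½·(69/10 − 7/2 + 204/5) = 221/10, so the B-coordinate is -2/5.
[ABP] = ½·((-1)·(7−(-42/5)) + 12·(-42/5−(-5)) + (-1)·(-5−7)) = ½·(-77/5 − 204/5 + 12) = -221/10, so the C-coordinate is 2/5.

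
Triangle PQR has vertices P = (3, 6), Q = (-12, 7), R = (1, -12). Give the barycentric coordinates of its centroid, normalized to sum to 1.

The centroid is the average of the vertices, so each weight is 1/3.

(1/3, 1/3, 1/3)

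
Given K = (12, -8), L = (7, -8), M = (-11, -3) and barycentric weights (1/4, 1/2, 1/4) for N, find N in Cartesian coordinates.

(15/4, -27/4)

N = (1/4)·K + (1/2)·L + (1/4)·M.
x-coordinate: (1/4)·12 + (1/2)·7 + (1/4)·(-11) = 15/4.
y-coordinate: (1/4)·(-8) + (1/2)·(-8) + (1/4)·(-3) = -27/4.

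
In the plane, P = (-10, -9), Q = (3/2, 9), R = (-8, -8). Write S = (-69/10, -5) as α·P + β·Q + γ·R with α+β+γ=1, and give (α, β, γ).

(2/5, 1/5, 2/5)

Signed area of the reference triangle: [PQR] = ½·((-10)·(9−(-8)) + (3/2)·(-8−(-9)) + (-8)·(-9−9)) = ½·(-170 + 3/2 + 144) = -49/4.
[SQR] = ½·((-69/10)·(9−(-8)) + (3/2)·(-8−(-5)) + (-8)·(-5−9)) = ½·(-1173/10 − 9/2 + 112) = -49/10, so the P-coordinate is (-49/10)/(-49/4) = 2/5.
[PSR] = ½·((-10)·(-5−(-8)) + (-69/10)·(-8−(-9)) + (-8)·(-9−(-5))) = ½·(-30 − 69/10 + 32) = -49/20, so the Q-coordinate is 1/5.
[PQS] = ½·((-10)·(9−(-5)) + (3/2)·(-5−(-9)) + (-69/10)·(-9−9)) = ½·(-140 + 6 + 621/5) = -49/10, so the R-coordinate is 2/5.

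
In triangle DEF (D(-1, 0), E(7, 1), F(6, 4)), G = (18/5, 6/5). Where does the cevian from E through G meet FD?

Barycentric coordinates of G with respect to DEF: (2/5, 2/5, 1/5).
On side FD the E-coordinate is zero; dropping G's E-weight 2/5 and renormalizing the remaining 1/5 : 2/5 gives weights 1/3, 2/3 on F, D.
H = (1/3)·(6, 4) + (2/3)·(-1, 0) = (4/3, 4/3).

(4/3, 4/3)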